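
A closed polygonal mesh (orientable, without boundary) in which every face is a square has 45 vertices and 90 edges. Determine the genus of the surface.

1

Every face is a square and each edge borders two faces, so 4F = 2·90, giving F = 45.
χ = V − E + F = 45 − 90 + 45 = 0.
For a closed orientable surface χ = 2 − 2g, so g = (2 − (0))/2 = 1.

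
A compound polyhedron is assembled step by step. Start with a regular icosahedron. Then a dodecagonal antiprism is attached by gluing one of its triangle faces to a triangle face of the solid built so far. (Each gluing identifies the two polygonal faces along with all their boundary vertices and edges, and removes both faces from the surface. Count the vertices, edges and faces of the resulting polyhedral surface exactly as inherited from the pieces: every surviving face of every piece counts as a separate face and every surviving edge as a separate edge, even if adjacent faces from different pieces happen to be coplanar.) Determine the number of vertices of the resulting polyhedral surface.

A regular icosahedron: V=12, E=30, F=20.
Attach a dodecagonal antiprism (V=24, E=48, F=26) along a 3-gon: merge 3 vertices and 3 edges, delete both glued faces → V=33, E=75, F=44.
Check: V − E + F = 33 − 75 + 44 = 2.

33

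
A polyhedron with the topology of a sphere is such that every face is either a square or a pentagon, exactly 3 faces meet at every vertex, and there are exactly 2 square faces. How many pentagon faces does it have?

Let x be the number of pentagons; then F = 2 + x.
Edge–face incidences: 2E = 4·2 + 5·x = 8 + 5x.
Every vertex has degree 3, so 3V = 2E.
Euler: V − E + F = 2 ⇒ (2E)/3 − E + (2 + x) = 2.
Multiply by 6: 2·(2E) − 3·(2E) + 6·(2 + x) = 12, i.e. 12 + 6x − (8 + 5x) = 12.
Collecting terms: x + 4 = 12, so x = 8.
Then 2E = 8 + 5·8 = 48, so E = 24, V = 2E/3 = 16, F = 2 + 8 = 10.

8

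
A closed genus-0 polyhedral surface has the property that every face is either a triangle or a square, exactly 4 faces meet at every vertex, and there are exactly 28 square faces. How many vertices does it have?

Let x be the number of triangles; then F = 28 + x.
Edge–face incidences: 2E = 4·28 + 3·x = 112 + 3x.
Every vertex has degree 4, so 4V = 2E.
Euler: V − E + F = 2 ⇒ (2E)/4 − E + (28 + x) = 2.
Multiply by 8: 2·(2E) − 4·(2E) + 8·(28 + x) = 16, i.e. 224 + 8x − 2·(112 + 3x) = 16.
Collecting terms: 2x = 16, so x = 8.
Then 2E = 112 + 3·8 = 136, so E = 68, V = 2E/4 = 34, F = 28 + 8 = 36.

34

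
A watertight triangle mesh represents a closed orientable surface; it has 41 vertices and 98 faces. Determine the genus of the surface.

5

Every face is a triangle, so 2E = 3·98 = 294, giving E = 147.
χ = V − E + F = 41 − 147 + 98 = -8.
For a closed orientable surface χ = 2 − 2g, so g = (2 − (-8))/2 = 5.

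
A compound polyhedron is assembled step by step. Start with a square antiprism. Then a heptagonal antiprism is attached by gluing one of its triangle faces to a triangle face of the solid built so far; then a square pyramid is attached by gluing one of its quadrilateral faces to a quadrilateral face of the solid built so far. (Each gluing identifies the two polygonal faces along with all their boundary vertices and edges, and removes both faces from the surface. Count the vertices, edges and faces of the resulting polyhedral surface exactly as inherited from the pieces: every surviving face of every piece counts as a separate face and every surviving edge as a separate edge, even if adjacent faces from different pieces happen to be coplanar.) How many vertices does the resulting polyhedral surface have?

20

A square antiprism: V=8, E=16, F=10.
Attach a heptagonal antiprism (V=14, E=28, F=16) along a 3-gon: merge 3 vertices and 3 edges, delete both glued faces → V=19, E=41, F=24.
Attach a square pyramid (V=5, E=8, F=5) along a 4-gon: merge 4 vertices and 4 edges, delete both glued faces → V=20, E=45, F=27.
Check: V − E + F = 20 − 45 + 27 = 2.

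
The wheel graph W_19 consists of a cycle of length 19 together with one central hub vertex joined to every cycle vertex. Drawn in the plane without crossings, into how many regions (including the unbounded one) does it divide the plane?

20

W_19 has V = 19 + 1 = 20 vertices and E = 2·19 = 38 edges.
By Euler's formula F = 2 − V + E = 2 − 20 + 38 = 20.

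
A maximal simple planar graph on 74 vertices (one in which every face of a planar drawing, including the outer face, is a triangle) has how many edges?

In a plane triangulation 3F = 2E and V − E + F = 2, so E = 3V − 6 = 3·74 − 6 = 216.

216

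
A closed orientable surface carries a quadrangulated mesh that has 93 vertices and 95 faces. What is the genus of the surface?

2

Every face is a square, so 2E = 4·95 = 380, giving E = 190.
χ = V − E + F = 93 − 190 + 95 = -2.
For a closed orientable surface χ = 2 − 2g, so g = (2 − (-2))/2 = 2.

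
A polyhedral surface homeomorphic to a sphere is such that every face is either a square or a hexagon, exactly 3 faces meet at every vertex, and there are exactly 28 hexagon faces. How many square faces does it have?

Let x be the number of squares; then F = 28 + x.
Edge–face incidences: 2E = 6·28 + 4·x = 168 + 4x.
Every vertex has degree 3, so 3V = 2E.
Euler: V − E + F = 2 ⇒ (2E)/3 − E + (28 + x) = 2.
Multiply by 6: 2·(2E) − 3·(2E) + 6·(28 + x) = 12, i.e. 168 + 6x − (168 + 4x) = 12.
Collecting terms: 2x = 12, so x = 6.
Then 2E = 168 + 4·6 = 192, so E = 96, V = 2E/3 = 64, F = 28 + 6 = 34.

6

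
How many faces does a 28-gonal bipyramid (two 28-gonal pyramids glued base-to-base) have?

56

A bipyramid over an n-gon has 2n triangular faces and n + 2 vertices: V = 28 + 2 = 30, E = 3·28 = 84, F = 2·28 = 56.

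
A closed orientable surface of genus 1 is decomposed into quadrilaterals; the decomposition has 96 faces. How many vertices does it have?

96

χ = 2 − 2·1 = 0, and every face is a square so 4F = 2E.
E = 4·96/2 = 192. Then V = 0 + E − F = 0 + 192 − 96 = 96.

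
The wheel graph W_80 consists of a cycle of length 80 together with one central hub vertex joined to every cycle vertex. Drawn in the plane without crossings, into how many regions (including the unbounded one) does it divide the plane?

81

W_80 has V = 80 + 1 = 81 vertices and E = 2·80 = 160 edges.
By Euler's formula F = 2 − V + E = 2 − 81 + 160 = 81.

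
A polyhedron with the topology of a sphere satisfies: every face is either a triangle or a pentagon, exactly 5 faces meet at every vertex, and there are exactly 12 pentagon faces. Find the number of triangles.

80

Let x be the number of triangles; then F = 12 + x.
Edge–face incidences: 2E = 5·12 + 3·x = 60 + 3x.
Every vertex has degree 5, so 5V = 2E.
Euler: V − E + F = 2 ⇒ (2E)/5 − E + (12 + x) = 2.
Multiply by 10: 2·(2E) − 5·(2E) + 10·(12 + x) = 20, i.e. 120 + 10x − 3·(60 + 3x) = 20.
Collecting terms: x − 60 = 20, so x = 80.
Then 2E = 60 + 3·80 = 300, so E = 150, V = 2E/5 = 60, F = 12 + 80 = 92.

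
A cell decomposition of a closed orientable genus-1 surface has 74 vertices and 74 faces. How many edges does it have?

For a closed orientable surface of genus 1, χ = 2 − 2·1 = 0.
E = V + F − (0) = 74 + 74 − (0) = 148.

148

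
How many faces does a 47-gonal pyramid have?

A pyramid on an n-gon base has one n-gon and n triangles: V = 47 + 1 = 48, E = 2·47 = 94, F = 47 + 1 = 48.

48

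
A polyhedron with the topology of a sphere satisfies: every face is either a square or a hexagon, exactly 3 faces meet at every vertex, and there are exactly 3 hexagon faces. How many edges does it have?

Let x be the number of squares; then F = 3 + x.
Edge–face incidences: 2E = 6·3 + 4·x = 18 + 4x.
Every vertex has degree 3, so 3V = 2E.
Euler: V − E + F = 2 ⇒ (2E)/3 − E + (3 + x) = 2.
Multiply by 6: 2·(2E) − 3·(2E) + 6·(3 + x) = 12, i.e. 18 + 6x − (18 + 4x) = 12.
Collecting terms: 2x = 12, so x = 6.
Then 2E = 18 + 4·6 = 42, so E = 21, V = 2E/3 = 14, F = 3 + 6 = 9.

21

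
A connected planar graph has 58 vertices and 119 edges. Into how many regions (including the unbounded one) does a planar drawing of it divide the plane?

Euler's formula for a connected plane graph: V − E + F = 2, so F = 2 − 58 + 119 = 63.

63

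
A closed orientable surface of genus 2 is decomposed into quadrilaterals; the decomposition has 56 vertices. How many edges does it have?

χ = 2 − 2·2 = -2, and every face is a square so 4F = 2E.
V − E + F = -2 with E = 4F/2 gives 56 − (4/2 − 1)·F = -2, so F = 58 and E = 116.

116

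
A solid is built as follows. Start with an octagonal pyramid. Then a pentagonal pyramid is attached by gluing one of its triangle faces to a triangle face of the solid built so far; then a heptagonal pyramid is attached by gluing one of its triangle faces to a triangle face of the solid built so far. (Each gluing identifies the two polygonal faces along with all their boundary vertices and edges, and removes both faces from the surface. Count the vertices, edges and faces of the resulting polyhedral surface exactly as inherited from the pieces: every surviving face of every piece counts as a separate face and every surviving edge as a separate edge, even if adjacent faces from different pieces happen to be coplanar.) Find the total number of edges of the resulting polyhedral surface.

An octagonal pyramid: V=9, E=16, F=9.
Attach a pentagonal pyramid (V=6, E=10, F=6) along a 3-gon: merge 3 vertices and 3 edges, delete both glued faces → V=12, E=23, F=13.
Attach a heptagonal pyramid (V=8, E=14, F=8) along a 3-gon: merge 3 vertices and 3 edges, delete both glued faces → V=17, E=34, F=19.
Check: V − E + F = 17 − 34 + 19 = 2.

34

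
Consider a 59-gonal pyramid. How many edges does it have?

118

A pyramid on an n-gon base has one n-gon and n triangles: V = 59 + 1 = 60, E = 2·59 = 118, F = 59 + 1 = 60.
Check: V − E + F = 60 − 118 + 60 = 2.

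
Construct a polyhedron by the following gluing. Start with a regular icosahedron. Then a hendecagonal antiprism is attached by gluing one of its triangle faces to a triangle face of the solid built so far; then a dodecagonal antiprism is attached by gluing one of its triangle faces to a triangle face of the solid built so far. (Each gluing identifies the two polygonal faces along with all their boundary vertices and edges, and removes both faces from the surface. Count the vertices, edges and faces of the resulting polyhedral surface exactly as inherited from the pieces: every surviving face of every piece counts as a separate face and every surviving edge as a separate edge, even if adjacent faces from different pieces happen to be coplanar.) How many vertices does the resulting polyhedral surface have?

A regular icosahedron: V=12, E=30, F=20.
Attach a hendecagonal antiprism (V=22, E=44, F=24) along a 3-gon: merge 3 vertices and 3 edges, delete both glued faces → V=31, E=71, F=42.
Attach a dodecagonal antiprism (V=24, E=48, F=26) along a 3-gon: merge 3 vertices and 3 edges, delete both glued faces → V=52, E=116, F=66.
Check: V − E + F = 52 − 116 + 66 = 2.

52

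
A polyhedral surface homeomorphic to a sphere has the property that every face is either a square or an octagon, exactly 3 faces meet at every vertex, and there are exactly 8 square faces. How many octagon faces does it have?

2

Let x be the number of octagons; then F = 8 + x.
Edge–face incidences: 2E = 4·8 + 8·x = 32 + 8x.
Every vertex has degree 3, so 3V = 2E.
Euler: V − E + F = 2 ⇒ (2E)/3 − E + (8 + x) = 2.
Multiply by 6: 2·(2E) − 3·(2E) + 6·(8 + x) = 12, i.e. 48 + 6x − (32 + 8x) = 12.
Collecting terms: −2x + 16 = 12, so −2x = −4, so x = 2.
Then 2E = 32 + 8·2 = 48, so E = 24, V = 2E/3 = 16, F = 8 + 2 = 10.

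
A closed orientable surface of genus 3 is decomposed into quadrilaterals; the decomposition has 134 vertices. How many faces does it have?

χ = 2 − 2·3 = -4, and every face is a square so 4F = 2E.
V − E + F = -4 with E = 4F/2 gives 134 − (4/2 − 1)·F = -4, so F = 138 and E = 276.

138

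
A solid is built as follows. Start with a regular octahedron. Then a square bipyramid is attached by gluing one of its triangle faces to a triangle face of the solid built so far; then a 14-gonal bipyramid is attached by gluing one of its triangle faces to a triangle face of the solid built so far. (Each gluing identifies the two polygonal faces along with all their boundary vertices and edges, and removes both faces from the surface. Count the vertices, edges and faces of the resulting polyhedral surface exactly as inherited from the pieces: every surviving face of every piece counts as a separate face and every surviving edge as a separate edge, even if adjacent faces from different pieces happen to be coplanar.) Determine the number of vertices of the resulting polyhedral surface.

22

A regular octahedron: V=6, E=12, F=8.
Attach a square bipyramid (V=6, E=12, F=8) along a 3-gon: merge 3 vertices and 3 edges, delete both glued faces → V=9, E=21, F=14.
Attach a 14-gonal bipyramid (V=16, E=42, F=28) along a 3-gon: merge 3 vertices and 3 edges, delete both glued faces → V=22, E=60, F=40.
Check: V − E + F = 22 − 60 + 40 = 2.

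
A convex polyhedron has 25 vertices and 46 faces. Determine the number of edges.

Here V − E + F = 2.
E = V + F − (2) = 25 + 46 − (2) = 69.

69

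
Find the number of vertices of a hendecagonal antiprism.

22

An antiprism on an n-gon has two n-gon caps and 2n triangles: V = 2·11 = 22, E = 4·11 = 44, F = 2·11 + 2 = 24.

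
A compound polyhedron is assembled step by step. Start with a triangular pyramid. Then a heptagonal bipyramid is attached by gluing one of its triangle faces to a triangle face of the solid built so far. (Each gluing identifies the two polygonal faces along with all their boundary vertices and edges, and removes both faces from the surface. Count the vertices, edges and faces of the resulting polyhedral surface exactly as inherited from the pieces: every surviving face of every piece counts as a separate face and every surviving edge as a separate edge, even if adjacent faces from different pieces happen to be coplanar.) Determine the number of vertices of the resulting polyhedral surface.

A triangular pyramid: V=4, E=6, F=4.
Attach a heptagonal bipyramid (V=9, E=21, F=14) along a 3-gon: merge 3 vertices and 3 edges, delete both glued faces → V=10, E=24, F=16.
Check: V − E + F = 10 − 24 + 16 = 2.

10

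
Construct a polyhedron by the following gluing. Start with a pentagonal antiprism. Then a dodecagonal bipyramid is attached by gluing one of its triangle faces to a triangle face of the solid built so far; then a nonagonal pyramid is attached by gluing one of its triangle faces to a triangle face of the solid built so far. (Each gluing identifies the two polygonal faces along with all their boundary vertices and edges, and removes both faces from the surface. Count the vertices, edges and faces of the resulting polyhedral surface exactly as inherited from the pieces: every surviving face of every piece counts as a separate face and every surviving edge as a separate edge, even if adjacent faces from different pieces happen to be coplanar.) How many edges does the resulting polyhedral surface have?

A pentagonal antiprism: V=10, E=20, F=12.
Attach a dodecagonal bipyramid (V=14, E=36, F=24) along a 3-gon: merge 3 vertices and 3 edges, delete both glued faces → V=21, E=53, F=34.
Attach a nonagonal pyramid (V=10, E=18, F=10) along a 3-gon: merge 3 vertices and 3 edges, delete both glued faces → V=28, E=68, F=42.
Check: V − E + F = 28 − 68 + 42 = 2.

68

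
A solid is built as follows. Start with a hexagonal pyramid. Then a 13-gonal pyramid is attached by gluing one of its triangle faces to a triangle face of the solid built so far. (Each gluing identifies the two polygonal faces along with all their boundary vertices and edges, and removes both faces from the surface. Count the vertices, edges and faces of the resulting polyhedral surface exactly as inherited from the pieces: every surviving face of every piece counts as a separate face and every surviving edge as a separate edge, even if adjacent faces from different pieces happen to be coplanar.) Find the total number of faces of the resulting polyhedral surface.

19

A hexagonal pyramid: V=7, E=12, F=7.
Attach a 13-gonal pyramid (V=14, E=26, F=14) along a 3-gon: merge 3 vertices and 3 edges, delete both glued faces → V=18, E=35, F=19.
Check: V − E + F = 18 − 35 + 19 = 2.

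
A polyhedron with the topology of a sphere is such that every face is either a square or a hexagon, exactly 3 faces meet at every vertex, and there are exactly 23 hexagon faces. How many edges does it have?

81

Let x be the number of squares; then F = 23 + x.
Edge–face incidences: 2E = 6·23 + 4·x = 138 + 4x.
Every vertex has degree 3, so 3V = 2E.
Euler: V − E + F = 2 ⇒ (2E)/3 − E + (23 + x) = 2.
Multiply by 6: 2·(2E) − 3·(2E) + 6·(23 + x) = 12, i.e. 138 + 6x − (138 + 4x) = 12.
Collecting terms: 2x = 12, so x = 6.
Then 2E = 138 + 4·6 = 162, so E = 81, V = 2E/3 = 54, F = 23 + 6 = 29.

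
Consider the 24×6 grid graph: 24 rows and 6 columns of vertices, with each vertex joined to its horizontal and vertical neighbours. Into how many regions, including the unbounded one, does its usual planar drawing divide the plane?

116

The grid has V = 24·6 = 144 vertices and E = 24·5 + 6·23 = 258 edges.
F = 2 − V + E = 2 − 144 + 258 = 116.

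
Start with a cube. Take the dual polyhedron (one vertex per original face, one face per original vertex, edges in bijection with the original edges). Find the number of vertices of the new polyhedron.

6

The base solid has V = 8, E = 12, F = 6.
The dual swaps V and F and preserves E: V′ = F = 6, E′ = E = 12, F′ = V = 8.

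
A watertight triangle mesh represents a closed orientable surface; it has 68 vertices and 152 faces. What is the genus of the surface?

Every face is a triangle, so 2E = 3·152 = 456, giving E = 228.
χ = V − E + F = 68 − 228 + 152 = -8.
For a closed orientable surface χ = 2 − 2g, so g = (2 − (-8))/2 = 5.

5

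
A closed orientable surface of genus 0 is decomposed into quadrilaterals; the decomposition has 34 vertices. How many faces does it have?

χ = 2 − 2·0 = 2, and every face is a square so 4F = 2E.
V − E + F = 2 with E = 4F/2 gives 34 − (4/2 − 1)·F = 2, so F = 32 and E = 64.

32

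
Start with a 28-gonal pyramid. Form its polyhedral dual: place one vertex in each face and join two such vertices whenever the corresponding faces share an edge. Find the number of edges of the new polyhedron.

56

The base solid has V = 29, E = 56, F = 29.
The dual swaps V and F and preserves E: V′ = F = 29, E′ = E = 56, F′ = V = 29.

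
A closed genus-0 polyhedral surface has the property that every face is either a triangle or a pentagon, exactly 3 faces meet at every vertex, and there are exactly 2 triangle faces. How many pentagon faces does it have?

Let x be the number of pentagons; then F = 2 + x.
Edge–face incidences: 2E = 3·2 + 5·x = 6 + 5x.
Every vertex has degree 3, so 3V = 2E.
Euler: V − E + F = 2 ⇒ (2E)/3 − E + (2 + x) = 2.
Multiply by 6: 2·(2E) − 3·(2E) + 6·(2 + x) = 12, i.e. 12 + 6x − (6 + 5x) = 12.
Collecting terms: x + 6 = 12, so x = 6.
Then 2E = 6 + 5·6 = 36, so E = 18, V = 2E/3 = 12, F = 2 + 6 = 8.

6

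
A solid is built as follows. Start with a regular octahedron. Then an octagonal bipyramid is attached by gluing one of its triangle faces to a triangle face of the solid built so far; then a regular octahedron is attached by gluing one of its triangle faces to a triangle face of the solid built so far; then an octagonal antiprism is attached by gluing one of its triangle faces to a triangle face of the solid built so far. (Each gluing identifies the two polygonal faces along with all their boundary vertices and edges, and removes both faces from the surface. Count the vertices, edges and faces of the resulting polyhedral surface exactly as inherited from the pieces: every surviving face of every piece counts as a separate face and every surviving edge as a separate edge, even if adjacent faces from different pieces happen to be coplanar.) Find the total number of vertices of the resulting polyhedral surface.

A regular octahedron: V=6, E=12, F=8.
Attach an octagonal bipyramid (V=10, E=24, F=16) along a 3-gon: merge 3 vertices and 3 edges, delete both glued faces → V=13, E=33, F=22.
Attach a regular octahedron (V=6, E=12, F=8) along a 3-gon: merge 3 vertices and 3 edges, delete both glued faces → V=16, E=42, F=28.
Attach an octagonal antiprism (V=16, E=32, F=18) along a 3-gon: merge 3 vertices and 3 edges, delete both glued faces → V=29, E=71, F=44.
Check: V − E + F = 29 − 71 + 44 = 2.

29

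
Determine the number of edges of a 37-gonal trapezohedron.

The n-trapezohedron (dual of the n-antiprism) has V = 2·37 + 2 = 76, E = 4·37 = 148, F = 2·37 = 74.
Check: V − E + F = 76 − 148 + 74 = 2.

148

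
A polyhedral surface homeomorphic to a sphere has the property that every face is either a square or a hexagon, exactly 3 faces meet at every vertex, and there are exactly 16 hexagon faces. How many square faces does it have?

Let x be the number of squares; then F = 16 + x.
Edge–face incidences: 2E = 6·16 + 4·x = 96 + 4x.
Every vertex has degree 3, so 3V = 2E.
Euler: V − E + F = 2 ⇒ (2E)/3 − E + (16 + x) = 2.
Multiply by 6: 2·(2E) − 3·(2E) + 6·(16 + x) = 12, i.e. 96 + 6x − (96 + 4x) = 12.
Collecting terms: 2x = 12, so x = 6.
Then 2E = 96 + 4·6 = 120, so E = 60, V = 2E/3 = 40, F = 16 + 6 = 22.

6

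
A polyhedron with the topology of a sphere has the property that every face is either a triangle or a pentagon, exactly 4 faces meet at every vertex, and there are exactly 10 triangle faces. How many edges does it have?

Let x be the number of pentagons; then F = 10 + x.
Edge–face incidences: 2E = 3·10 + 5·x = 30 + 5x.
Every vertex has degree 4, so 4V = 2E.
Euler: V − E + F = 2 ⇒ (2E)/4 − E + (10 + x) = 2.
Multiply by 8: 2·(2E) − 4·(2E) + 8·(10 + x) = 16, i.e. 80 + 8x − 2·(30 + 5x) = 16.
Collecting terms: −2x + 20 = 16, so −2x = −4, so x = 2.
Then 2E = 30 + 5·2 = 40, so E = 20, V = 2E/4 = 10, F = 10 + 2 = 12.

20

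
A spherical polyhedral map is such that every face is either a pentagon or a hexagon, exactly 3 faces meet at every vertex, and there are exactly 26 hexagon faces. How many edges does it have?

108

Let x be the number of pentagons; then F = 26 + x.
Edge–face incidences: 2E = 6·26 + 5·x = 156 + 5x.
Every vertex has degree 3, so 3V = 2E.
Euler: V − E + F = 2 ⇒ (2E)/3 − E + (26 + x) = 2.
Multiply by 6: 2·(2E) − 3·(2E) + 6·(26 + x) = 12, i.e. 156 + 6x − (156 + 5x) = 12.
Collecting terms: x = 12.
Then 2E = 156 + 5·12 = 216, so E = 108, V = 2E/3 = 72, F = 26 + 12 = 38.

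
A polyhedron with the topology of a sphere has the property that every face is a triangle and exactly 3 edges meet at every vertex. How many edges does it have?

6

Each face has 3 edges and each edge borders two faces, so 2E = 3F.
Each vertex has degree 3, so 3V = 2E and hence V = 3F/3.
Euler: V − E + F = 2 ⇒ (3F/3) − (3F/2) + F = 2.
Multiply by 6: (6 − 9 + 6)F = 12, i.e. 3F = 12.
So F = 4, E = 3·4/2 = 6, V = 3·4/3 = 4.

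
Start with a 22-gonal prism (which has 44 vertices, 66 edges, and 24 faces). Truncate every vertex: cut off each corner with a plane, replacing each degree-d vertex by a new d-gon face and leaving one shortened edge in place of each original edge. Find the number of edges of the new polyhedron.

198

Truncation replaces each original edge-end by a new vertex, so V′ = 2E = 132.
Each original edge survives, and each old vertex of degree d contributes d new edges; summing degrees gives Σd = 2E, so E′ = E + 2E = 3E = 198.
Each original face survives and each original vertex becomes one new face: F′ = F + V = 68.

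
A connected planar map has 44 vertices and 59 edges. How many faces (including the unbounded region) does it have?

17

Euler's formula for a connected plane graph: V − E + F = 2, so F = 2 − 44 + 59 = 17.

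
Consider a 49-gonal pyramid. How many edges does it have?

A pyramid on an n-gon base has one n-gon and n triangles: V = 49 + 1 = 50, E = 2·49 = 98, F = 49 + 1 = 50.

98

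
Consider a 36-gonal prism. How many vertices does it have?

A prism on an n-gon has two n-gon bases and n rectangular sides: V = 2·36 = 72, E = 3·36 = 108, F = 36 + 2 = 38.

72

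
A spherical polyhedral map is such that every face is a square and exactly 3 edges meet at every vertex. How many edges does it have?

Each face has 4 edges and each edge borders two faces, so 2E = 4F.
Each vertex has degree 3, so 3V = 2E and hence V = 4F/3.
Euler: V − E + F = 2 ⇒ (4F/3) − (4F/2) + F = 2.
Multiply by 6: (8 − 12 + 6)F = 12, i.e. 2F = 12.
So F = 6, E = 4·6/2 = 12, V = 4·6/3 = 8.

12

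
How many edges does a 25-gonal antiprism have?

An antiprism on an n-gon has two n-gon caps and 2n triangles: V = 2·25 = 50, E = 4·25 = 100, F = 2·25 + 2 = 52.

100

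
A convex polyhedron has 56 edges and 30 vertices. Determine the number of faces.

Here V − E + F = 2.
F = 2 − V + E = 2 − 30 + 56 = 28.

28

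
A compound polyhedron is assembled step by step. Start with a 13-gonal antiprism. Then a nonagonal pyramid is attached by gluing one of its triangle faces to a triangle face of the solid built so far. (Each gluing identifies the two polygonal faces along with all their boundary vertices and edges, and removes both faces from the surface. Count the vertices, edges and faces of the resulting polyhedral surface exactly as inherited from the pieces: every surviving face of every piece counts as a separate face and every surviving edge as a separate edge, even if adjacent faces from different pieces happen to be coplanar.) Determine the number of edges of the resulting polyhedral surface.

67

A 13-gonal antiprism: V=26, E=52, F=28.
Attach a nonagonal pyramid (V=10, E=18, F=10) along a 3-gon: merge 3 vertices and 3 edges, delete both glued faces → V=33, E=67, F=36.
Check: V − E + F = 33 − 67 + 36 = 2.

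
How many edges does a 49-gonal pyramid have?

A pyramid on an n-gon base has one n-gon and n triangles: V = 49 + 1 = 50, E = 2·49 = 98, F = 49 + 1 = 50.

98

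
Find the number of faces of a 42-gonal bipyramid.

A bipyramid over an n-gon has 2n triangular faces and n + 2 vertices: V = 42 + 2 = 44, E = 3·42 = 126, F = 2·42 = 84.
Check: V − E + F = 44 − 126 + 84 = 2.

84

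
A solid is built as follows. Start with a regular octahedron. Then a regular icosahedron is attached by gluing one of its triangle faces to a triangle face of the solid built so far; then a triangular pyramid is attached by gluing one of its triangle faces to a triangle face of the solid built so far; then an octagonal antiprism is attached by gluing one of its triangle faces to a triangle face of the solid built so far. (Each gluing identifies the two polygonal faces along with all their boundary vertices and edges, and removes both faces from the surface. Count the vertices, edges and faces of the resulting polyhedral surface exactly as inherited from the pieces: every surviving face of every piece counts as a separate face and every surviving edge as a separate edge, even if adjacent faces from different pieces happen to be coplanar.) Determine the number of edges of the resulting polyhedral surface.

A regular octahedron: V=6, E=12, F=8.
Attach a regular icosahedron (V=12, E=30, F=20) along a 3-gon: merge 3 vertices and 3 edges, delete both glued faces → V=15, E=39, F=26.
Attach a triangular pyramid (V=4, E=6, F=4) along a 3-gon: merge 3 vertices and 3 edges, delete both glued faces → V=16, E=42, F=28.
Attach an octagonal antiprism (V=16, E=32, F=18) along a 3-gon: merge 3 vertices and 3 edges, delete both glued faces → V=29, E=71, F=44.
Check: V − E + F = 29 − 71 + 44 = 2.

71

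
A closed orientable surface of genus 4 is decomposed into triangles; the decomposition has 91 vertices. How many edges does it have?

χ = 2 − 2·4 = -6, and every face is a triangle so 3F = 2E.
V − E + F = -6 with E = 3F/2 gives 91 − (3/2 − 1)·F = -6, so F = 194 and E = 291.

291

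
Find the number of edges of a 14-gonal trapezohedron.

56

The n-trapezohedron (dual of the n-antiprism) has V = 2·14 + 2 = 30, E = 4·14 = 56, F = 2·14 = 28.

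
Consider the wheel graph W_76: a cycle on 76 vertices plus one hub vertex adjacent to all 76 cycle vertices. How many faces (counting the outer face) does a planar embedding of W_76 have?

77

W_76 has V = 76 + 1 = 77 vertices and E = 2·76 = 152 edges.
By Euler's formula F = 2 − V + E = 2 − 77 + 152 = 77.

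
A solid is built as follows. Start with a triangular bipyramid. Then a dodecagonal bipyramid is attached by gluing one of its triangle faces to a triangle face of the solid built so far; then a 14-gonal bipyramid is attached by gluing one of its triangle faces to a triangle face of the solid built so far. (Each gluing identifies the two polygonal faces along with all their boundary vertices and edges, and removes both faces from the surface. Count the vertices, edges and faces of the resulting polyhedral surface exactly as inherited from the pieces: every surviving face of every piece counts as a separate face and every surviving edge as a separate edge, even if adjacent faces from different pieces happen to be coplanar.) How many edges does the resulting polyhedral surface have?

A triangular bipyramid: V=5, E=9, F=6.
Attach a dodecagonal bipyramid (V=14, E=36, F=24) along a 3-gon: merge 3 vertices and 3 edges, delete both glued faces → V=16, E=42, F=28.
Attach a 14-gonal bipyramid (V=16, E=42, F=28) along a 3-gon: merge 3 vertices and 3 edges, delete both glued faces → V=29, E=81, F=54.
Check: V − E + F = 29 − 81 + 54 = 2.

81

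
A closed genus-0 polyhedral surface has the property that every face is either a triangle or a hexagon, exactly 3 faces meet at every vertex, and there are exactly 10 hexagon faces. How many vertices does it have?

Let x be the number of triangles; then F = 10 + x.
Edge–face incidences: 2E = 6·10 + 3·x = 60 + 3x.
Every vertex has degree 3, so 3V = 2E.
Euler: V − E + F = 2 ⇒ (2E)/3 − E + (10 + x) = 2.
Multiply by 6: 2·(2E) − 3·(2E) + 6·(10 + x) = 12, i.e. 60 + 6x − (60 + 3x) = 12.
Collecting terms: 3x = 12, so x = 4.
Then 2E = 60 + 3·4 = 72, so E = 36, V = 2E/3 = 24, F = 10 + 4 = 14.

24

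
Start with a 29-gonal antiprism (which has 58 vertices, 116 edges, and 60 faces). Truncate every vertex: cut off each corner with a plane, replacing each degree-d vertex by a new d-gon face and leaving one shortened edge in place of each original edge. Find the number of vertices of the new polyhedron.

232

Truncation replaces each original edge-end by a new vertex, so V′ = 2E = 232.
Each original edge survives, and each old vertex of degree d contributes d new edges; summing degrees gives Σd = 2E, so E′ = E + 2E = 3E = 348.
Each original face survives and each original vertex becomes one new face: F′ = F + V = 118.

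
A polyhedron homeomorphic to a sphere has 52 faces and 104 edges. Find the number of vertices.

54

Here V − E + F = 2.
V = 2 + E − F = 2 + 104 − 52 = 54.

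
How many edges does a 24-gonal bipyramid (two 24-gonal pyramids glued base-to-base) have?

72

A bipyramid over an n-gon has 2n triangular faces and n + 2 vertices: V = 24 + 2 = 26, E = 3·24 = 72, F = 2·24 = 48.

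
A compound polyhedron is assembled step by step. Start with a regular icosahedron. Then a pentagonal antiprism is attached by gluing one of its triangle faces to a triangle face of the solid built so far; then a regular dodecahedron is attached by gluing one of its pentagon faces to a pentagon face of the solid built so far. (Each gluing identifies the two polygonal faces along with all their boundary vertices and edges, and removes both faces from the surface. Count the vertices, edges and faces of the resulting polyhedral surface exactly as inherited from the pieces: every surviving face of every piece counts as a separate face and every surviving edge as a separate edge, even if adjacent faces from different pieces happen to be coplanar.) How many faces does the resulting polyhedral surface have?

A regular icosahedron: V=12, E=30, F=20.
Attach a pentagonal antiprism (V=10, E=20, F=12) along a 3-gon: merge 3 vertices and 3 edges, delete both glued faces → V=19, E=47, F=30.
Attach a regular dodecahedron (V=20, E=30, F=12) along a 5-gon: merge 5 vertices and 5 edges, delete both glued faces → V=34, E=72, F=40.
Check: V − E + F = 34 − 72 + 40 = 2.

40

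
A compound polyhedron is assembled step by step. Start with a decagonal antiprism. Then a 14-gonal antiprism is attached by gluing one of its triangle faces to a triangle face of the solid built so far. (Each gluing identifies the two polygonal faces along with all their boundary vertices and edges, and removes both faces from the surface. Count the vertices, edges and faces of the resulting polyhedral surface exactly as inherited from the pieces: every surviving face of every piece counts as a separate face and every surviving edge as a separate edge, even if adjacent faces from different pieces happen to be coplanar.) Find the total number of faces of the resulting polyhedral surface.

50

A decagonal antiprism: V=20, E=40, F=22.
Attach a 14-gonal antiprism (V=28, E=56, F=30) along a 3-gon: merge 3 vertices and 3 edges, delete both glued faces → V=45, E=93, F=50.
Check: V − E + F = 45 − 93 + 50 = 2.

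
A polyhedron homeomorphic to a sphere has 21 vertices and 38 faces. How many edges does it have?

57

Here V − E + F = 2.
E = V + F − (2) = 21 + 38 − (2) = 57.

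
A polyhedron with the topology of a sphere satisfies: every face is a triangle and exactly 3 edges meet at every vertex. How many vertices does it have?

Each face has 3 edges and each edge borders two faces, so 2E = 3F.
Each vertex has degree 3, so 3V = 2E and hence V = 3F/3.
Euler: V − E + F = 2 ⇒ (3F/3) − (3F/2) + F = 2.
Multiply by 6: (6 − 9 + 6)F = 12, i.e. 3F = 12.
So F = 4, E = 3·4/2 = 6, V = 3·4/3 = 4.

4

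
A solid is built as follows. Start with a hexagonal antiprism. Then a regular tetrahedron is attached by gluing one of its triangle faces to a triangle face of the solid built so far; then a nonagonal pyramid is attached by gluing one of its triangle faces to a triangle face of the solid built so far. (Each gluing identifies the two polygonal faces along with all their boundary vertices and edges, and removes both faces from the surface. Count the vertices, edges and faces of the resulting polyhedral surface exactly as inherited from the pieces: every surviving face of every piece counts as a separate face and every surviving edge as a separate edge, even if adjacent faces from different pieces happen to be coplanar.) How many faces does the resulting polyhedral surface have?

A hexagonal antiprism: V=12, E=24, F=14.
Attach a regular tetrahedron (V=4, E=6, F=4) along a 3-gon: merge 3 vertices and 3 edges, delete both glued faces → V=13, E=27, F=16.
Attach a nonagonal pyramid (V=10, E=18, F=10) along a 3-gon: merge 3 vertices and 3 edges, delete both glued faces → V=20, E=42, F=24.
Check: V − E + F = 20 − 42 + 24 = 2.

24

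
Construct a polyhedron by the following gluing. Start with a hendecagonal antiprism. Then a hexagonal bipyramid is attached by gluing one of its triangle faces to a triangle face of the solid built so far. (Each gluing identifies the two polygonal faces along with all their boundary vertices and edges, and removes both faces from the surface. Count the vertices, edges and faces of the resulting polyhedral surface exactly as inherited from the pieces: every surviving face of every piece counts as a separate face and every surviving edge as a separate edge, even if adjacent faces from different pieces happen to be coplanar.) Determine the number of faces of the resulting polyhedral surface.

34

A hendecagonal antiprism: V=22, E=44, F=24.
Attach a hexagonal bipyramid (V=8, E=18, F=12) along a 3-gon: merge 3 vertices and 3 edges, delete both glued faces → V=27, E=59, F=34.
Check: V − E + F = 27 − 59 + 34 = 2.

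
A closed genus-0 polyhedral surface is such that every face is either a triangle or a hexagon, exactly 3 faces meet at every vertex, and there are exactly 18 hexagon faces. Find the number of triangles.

4

Let x be the number of triangles; then F = 18 + x.
Edge–face incidences: 2E = 6·18 + 3·x = 108 + 3x.
Every vertex has degree 3, so 3V = 2E.
Euler: V − E + F = 2 ⇒ (2E)/3 − E + (18 + x) = 2.
Multiply by 6: 2·(2E) − 3·(2E) + 6·(18 + x) = 12, i.e. 108 + 6x − (108 + 3x) = 12.
Collecting terms: 3x = 12, so x = 4.
Then 2E = 108 + 3·4 = 120, so E = 60, V = 2E/3 = 40, F = 18 + 4 = 22.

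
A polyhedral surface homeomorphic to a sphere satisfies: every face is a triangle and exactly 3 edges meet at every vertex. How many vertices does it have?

Each face has 3 edges and each edge borders two faces, so 2E = 3F.
Each vertex has degree 3, so 3V = 2E and hence V = 3F/3.
Euler: V − E + F = 2 ⇒ (3F/3) − (3F/2) + F = 2.
Multiply by 6: (6 − 9 + 6)F = 12, i.e. 3F = 12.
So F = 4, E = 3·4/2 = 6, V = 3·4/3 = 4.

4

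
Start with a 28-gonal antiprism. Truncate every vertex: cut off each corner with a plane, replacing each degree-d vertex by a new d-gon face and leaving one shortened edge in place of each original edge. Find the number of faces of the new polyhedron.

114

The base solid has V = 56, E = 112, F = 58.
Truncation replaces each original edge-end by a new vertex, so V′ = 2E = 224.
Each original edge survives, and each old vertex of degree d contributes d new edges; summing degrees gives Σd = 2E, so E′ = E + 2E = 3E = 336.
Each original face survives and each original vertex becomes one new face: F′ = F + V = 114.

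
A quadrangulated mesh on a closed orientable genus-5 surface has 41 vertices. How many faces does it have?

49

χ = 2 − 2·5 = -8, and every face is a square so 4F = 2E.
V − E + F = -8 with E = 4F/2 gives 41 − (4/2 − 1)·F = -8, so F = 49 and E = 98.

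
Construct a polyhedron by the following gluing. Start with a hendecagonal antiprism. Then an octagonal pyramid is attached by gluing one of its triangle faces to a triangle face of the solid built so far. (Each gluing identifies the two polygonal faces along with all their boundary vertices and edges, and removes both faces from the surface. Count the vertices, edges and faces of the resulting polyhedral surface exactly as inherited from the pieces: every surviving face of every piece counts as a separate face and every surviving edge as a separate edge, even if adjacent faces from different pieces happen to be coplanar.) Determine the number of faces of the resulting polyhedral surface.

A hendecagonal antiprism: V=22, E=44, F=24.
Attach an octagonal pyramid (V=9, E=16, F=9) along a 3-gon: merge 3 vertices and 3 edges, delete both glued faces → V=28, E=57, F=31.
Check: V − E + F = 28 − 57 + 31 = 2.

31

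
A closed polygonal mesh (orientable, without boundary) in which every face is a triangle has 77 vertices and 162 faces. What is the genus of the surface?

Every face is a triangle, so 2E = 3·162 = 486, giving E = 243.
χ = V − E + F = 77 − 243 + 162 = -4.
For a closed orientable surface χ = 2 − 2g, so g = (2 − (-4))/2 = 3.

3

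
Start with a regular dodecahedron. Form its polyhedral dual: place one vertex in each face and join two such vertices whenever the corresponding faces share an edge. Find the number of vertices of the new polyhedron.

12

The base solid has V = 20, E = 30, F = 12.
The dual swaps V and F and preserves E: V′ = F = 12, E′ = E = 30, F′ = V = 20.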